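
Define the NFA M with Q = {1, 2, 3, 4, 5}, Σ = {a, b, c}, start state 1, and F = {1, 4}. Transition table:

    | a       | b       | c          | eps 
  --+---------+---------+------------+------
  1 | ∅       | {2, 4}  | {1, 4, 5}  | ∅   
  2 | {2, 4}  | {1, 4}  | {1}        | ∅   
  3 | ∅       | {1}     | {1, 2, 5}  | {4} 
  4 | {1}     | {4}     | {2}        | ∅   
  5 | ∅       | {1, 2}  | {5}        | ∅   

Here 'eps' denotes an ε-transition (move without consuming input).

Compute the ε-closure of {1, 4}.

Begin with {1, 4}.
No ε-moves leave this set, so the closure equals the set itself.

{1, 4}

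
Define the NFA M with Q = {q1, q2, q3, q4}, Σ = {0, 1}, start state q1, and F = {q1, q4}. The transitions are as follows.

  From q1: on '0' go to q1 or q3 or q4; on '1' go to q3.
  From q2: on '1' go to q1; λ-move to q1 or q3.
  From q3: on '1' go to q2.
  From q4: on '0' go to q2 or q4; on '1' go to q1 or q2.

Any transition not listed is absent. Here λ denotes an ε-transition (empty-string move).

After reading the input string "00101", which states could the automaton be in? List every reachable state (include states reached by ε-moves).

{q1, q2, q3}

Start in {q1}.
Read '0': {q1} → {q1, q3, q4}.
Read '0': {q1, q3, q4} → {q1, q2, q3, q4}.
Read '1': {q1, q2, q3, q4} → {q1, q2, q3}.
Read '0': {q1, q2, q3} → {q1, q3, q4}.
Read '1': {q1, q3, q4} → {q1, q2, q3}.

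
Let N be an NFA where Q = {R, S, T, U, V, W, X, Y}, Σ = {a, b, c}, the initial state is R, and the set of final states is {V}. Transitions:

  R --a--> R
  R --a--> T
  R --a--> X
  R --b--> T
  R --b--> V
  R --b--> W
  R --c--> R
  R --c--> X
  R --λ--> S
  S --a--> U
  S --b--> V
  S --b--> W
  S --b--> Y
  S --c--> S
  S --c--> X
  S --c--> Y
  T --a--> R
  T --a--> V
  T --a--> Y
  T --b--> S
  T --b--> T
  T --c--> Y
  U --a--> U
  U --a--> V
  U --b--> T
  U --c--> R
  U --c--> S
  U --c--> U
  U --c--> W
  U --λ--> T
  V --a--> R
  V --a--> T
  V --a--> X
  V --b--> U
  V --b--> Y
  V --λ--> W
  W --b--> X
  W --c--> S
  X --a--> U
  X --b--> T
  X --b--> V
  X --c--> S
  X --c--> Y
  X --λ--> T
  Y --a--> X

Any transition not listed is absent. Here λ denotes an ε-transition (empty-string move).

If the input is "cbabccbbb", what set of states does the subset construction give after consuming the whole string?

{S, T, U, V, W, X, Y}

Start: ε-closure({R}) = {R, S}.
Read 'c': {R, S} → {R, S, T, X, Y}.
Read 'b': {R, S, T, X, Y} → {S, T, V, W, Y}.
Read 'a': {S, T, V, W, Y} → {R, S, T, U, V, W, X, Y}.
Read 'b': {R, S, T, U, V, W, X, Y} → {S, T, U, V, W, X, Y}.
Read 'c': {S, T, U, V, W, X, Y} → {R, S, T, U, W, X, Y}.
Read 'c': {R, S, T, U, W, X, Y} → {R, S, T, U, W, X, Y}.
Read 'b': {R, S, T, U, W, X, Y} → {S, T, V, W, X, Y}.
Read 'b': {S, T, V, W, X, Y} → {S, T, U, V, W, X, Y}.
Read 'b': {S, T, U, V, W, X, Y} → {S, T, U, V, W, X, Y}.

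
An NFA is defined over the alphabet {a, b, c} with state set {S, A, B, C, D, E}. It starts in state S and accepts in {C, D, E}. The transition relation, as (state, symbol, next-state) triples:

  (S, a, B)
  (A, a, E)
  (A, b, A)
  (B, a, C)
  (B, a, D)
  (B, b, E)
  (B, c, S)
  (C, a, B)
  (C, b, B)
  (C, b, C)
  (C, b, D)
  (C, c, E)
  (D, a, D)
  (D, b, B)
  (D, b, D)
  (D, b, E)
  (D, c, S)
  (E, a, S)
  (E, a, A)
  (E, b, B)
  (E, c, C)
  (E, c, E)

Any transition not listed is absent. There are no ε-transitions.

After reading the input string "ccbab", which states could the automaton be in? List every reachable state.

∅

Start in {S}.
Read 'c': S→∅; now ∅.
The set is empty and remains empty for the remaining 4 symbols.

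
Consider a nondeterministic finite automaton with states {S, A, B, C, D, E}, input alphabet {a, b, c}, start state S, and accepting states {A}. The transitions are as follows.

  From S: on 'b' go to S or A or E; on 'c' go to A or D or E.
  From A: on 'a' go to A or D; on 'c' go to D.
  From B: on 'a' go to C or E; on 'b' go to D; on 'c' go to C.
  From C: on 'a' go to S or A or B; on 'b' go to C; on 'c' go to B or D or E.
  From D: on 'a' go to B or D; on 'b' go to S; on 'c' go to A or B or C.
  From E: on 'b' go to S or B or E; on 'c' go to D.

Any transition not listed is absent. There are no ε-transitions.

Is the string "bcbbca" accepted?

Start in {S}.
Read 'b': S→{S, A, E}; now {S, A, E}.
Read 'c': S→{A, D, E}, A→{D}, E→{D}; now {A, D, E}.
Read 'b': A→∅, D→{S}, E→{S, B, E}; now {S, B, E}.
Read 'b': S→{S, A, E}, B→{D}, E→{S, B, E}; now {S, A, B, D, E}.
Read 'c': S→{A, D, E}, A→{D}, B→{C}, D→{A, B, C}, E→{D}; now {A, B, C, D, E}.
Read 'a': A→{A, D}, B→{C, E}, C→{S, A, B}, D→{B, D}, E→∅; now {S, A, B, C, D, E}.
The final set {S, A, B, C, D, E} contains the accepting state A.

Yes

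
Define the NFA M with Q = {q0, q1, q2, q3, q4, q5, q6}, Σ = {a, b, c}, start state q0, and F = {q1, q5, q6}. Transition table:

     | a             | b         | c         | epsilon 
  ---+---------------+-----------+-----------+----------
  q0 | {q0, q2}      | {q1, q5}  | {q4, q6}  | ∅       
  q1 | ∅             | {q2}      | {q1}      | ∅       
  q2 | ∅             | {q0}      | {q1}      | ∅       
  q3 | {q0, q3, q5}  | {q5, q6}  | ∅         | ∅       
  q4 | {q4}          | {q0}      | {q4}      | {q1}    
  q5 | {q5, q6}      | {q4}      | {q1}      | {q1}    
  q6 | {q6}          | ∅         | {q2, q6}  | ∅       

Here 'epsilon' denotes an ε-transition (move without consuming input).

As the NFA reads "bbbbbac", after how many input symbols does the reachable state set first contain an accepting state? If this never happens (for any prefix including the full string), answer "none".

1

Start in {q0}.
Read 'b': q0→{q1, q5}; now {q1, q5}.
None of the earlier sets intersect F, but {q1, q5} does.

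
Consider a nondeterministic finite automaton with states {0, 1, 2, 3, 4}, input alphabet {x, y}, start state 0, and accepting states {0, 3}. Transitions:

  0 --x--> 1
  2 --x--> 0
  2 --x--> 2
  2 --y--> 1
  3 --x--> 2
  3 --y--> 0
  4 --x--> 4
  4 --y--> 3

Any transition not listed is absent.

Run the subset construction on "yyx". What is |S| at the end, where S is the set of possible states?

0

Start in {0}.
Read 'y': 0→∅; now ∅.
The set is empty and remains empty for the remaining 2 symbols.
That set has 0 states.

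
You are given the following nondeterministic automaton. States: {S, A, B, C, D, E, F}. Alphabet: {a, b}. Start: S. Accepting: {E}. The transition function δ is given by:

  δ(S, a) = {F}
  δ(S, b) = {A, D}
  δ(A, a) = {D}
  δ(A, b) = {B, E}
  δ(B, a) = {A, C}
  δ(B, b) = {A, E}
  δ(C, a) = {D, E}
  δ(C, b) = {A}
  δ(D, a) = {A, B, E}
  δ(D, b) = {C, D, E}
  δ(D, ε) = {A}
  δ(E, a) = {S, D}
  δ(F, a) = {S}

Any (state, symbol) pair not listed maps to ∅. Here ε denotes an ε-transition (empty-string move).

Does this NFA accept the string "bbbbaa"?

Start in {S}.
Read 'b': S→{A, D}; now {A, D}.
Read 'b': A→{B, E}, D→{C, D, E}; union {B, C, D, E}; ε-closure = {A, B, C, D, E}.
Read 'b': A→{B, E}, B→{A, E}, C→{A}, D→{C, D, E}, E→∅; now {A, B, C, D, E}.
Read 'b': A→{B, E}, B→{A, E}, C→{A}, D→{C, D, E}, E→∅; now {A, B, C, D, E}.
Read 'a': A→{D}, B→{A, C}, C→{D, E}, D→{A, B, E}, E→{S, D}; now {S, A, B, C, D, E}.
Read 'a': S→{F}, A→{D}, B→{A, C}, C→{D, E}, D→{A, B, E}, E→{S, D}; now {S, A, B, C, D, E, F}.
The final set {S, A, B, C, D, E, F} contains the accepting state E.

Yes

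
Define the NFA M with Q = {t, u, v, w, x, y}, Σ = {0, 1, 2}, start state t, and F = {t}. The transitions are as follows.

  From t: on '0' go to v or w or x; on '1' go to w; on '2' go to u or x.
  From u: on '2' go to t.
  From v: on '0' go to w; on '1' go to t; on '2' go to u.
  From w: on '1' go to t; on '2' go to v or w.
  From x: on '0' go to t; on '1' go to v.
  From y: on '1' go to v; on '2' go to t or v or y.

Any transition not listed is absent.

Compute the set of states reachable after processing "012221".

{v}

Start in {t}.
Read '0': t→{v, w, x}; now {v, w, x}.
Read '1': v→{t}, w→{t}, x→{v}; now {t, v}.
Read '2': t→{u, x}, v→{u}; now {u, x}.
Read '2': u→{t}, x→∅; now {t}.
Read '2': t→{u, x}; now {u, x}.
Read '1': u→∅, x→{v}; now {v}.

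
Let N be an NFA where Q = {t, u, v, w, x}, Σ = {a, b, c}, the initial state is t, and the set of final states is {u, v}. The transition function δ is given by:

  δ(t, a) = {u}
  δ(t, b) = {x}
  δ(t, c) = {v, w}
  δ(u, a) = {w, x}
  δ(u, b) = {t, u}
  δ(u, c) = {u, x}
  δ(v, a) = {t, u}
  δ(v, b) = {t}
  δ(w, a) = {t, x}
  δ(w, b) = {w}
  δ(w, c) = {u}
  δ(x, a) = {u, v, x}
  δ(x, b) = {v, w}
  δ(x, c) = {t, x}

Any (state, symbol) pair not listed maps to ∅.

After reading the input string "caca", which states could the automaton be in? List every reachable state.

{t, u, v, w, x}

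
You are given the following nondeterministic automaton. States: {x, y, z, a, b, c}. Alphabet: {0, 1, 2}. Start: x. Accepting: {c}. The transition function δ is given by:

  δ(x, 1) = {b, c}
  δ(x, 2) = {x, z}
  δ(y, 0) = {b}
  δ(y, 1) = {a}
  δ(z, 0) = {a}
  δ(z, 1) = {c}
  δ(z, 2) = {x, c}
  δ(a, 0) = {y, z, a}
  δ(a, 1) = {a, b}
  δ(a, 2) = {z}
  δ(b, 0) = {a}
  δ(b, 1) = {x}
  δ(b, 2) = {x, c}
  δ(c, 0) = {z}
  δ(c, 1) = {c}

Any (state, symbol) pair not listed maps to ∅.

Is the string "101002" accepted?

Yes

Start in {x}.
Read '1': {x} → {b, c}.
Read '0': {b, c} → {z, a}.
Read '1': {z, a} → {a, b, c}.
Read '0': {a, b, c} → {y, z, a}.
Read '0': {y, z, a} → {y, z, a, b}.
Read '2': {y, z, a, b} → {x, z, c}.
The final set {x, z, c} contains the accepting state c.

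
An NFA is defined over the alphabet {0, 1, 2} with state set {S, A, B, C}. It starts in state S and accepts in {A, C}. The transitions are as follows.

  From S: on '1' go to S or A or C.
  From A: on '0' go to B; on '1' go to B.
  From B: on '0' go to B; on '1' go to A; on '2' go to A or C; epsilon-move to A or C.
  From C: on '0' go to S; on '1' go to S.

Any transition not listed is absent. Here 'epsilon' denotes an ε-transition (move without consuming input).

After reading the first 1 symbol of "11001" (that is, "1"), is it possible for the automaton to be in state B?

Start in {S}.
Read '1': {S} → {S, A, C}.
State B is not in {S, A, C}.

No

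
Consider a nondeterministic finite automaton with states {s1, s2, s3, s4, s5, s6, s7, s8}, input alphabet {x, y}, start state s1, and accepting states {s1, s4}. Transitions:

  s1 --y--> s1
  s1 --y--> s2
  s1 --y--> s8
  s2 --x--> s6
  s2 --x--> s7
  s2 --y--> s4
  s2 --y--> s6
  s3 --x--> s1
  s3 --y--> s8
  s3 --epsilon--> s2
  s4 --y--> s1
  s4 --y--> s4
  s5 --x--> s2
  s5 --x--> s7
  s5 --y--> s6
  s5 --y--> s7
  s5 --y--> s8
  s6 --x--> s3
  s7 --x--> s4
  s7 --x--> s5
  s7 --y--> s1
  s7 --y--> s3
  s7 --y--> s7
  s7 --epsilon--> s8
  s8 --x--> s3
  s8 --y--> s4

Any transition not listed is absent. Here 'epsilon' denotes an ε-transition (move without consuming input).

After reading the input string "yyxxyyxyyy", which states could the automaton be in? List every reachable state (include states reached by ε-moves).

Start in {s1}.
Read 'y': {s1} → {s1, s2, s8}.
Read 'y': {s1, s2, s8} → {s1, s2, s4, s6, s8}.
Read 'x': {s1, s2, s4, s6, s8} → {s2, s3, s6, s7, s8}.
Read 'x': {s2, s3, s6, s7, s8} → {s1, s2, s3, s4, s5, s6, s7, s8}.
Read 'y': {s1, s2, s3, s4, s5, s6, s7, s8} → {s1, s2, s3, s4, s6, s7, s8}.
Read 'y': {s1, s2, s3, s4, s6, s7, s8} → {s1, s2, s3, s4, s6, s7, s8}.
Read 'x': {s1, s2, s3, s4, s6, s7, s8} → {s1, s2, s3, s4, s5, s6, s7, s8}.
Read 'y': {s1, s2, s3, s4, s5, s6, s7, s8} → {s1, s2, s3, s4, s6, s7, s8}.
Read 'y': {s1, s2, s3, s4, s6, s7, s8} → {s1, s2, s3, s4, s6, s7, s8}.
Read 'y': {s1, s2, s3, s4, s6, s7, s8} → {s1, s2, s3, s4, s6, s7, s8}.

{s1, s2, s3, s4, s6, s7, s8}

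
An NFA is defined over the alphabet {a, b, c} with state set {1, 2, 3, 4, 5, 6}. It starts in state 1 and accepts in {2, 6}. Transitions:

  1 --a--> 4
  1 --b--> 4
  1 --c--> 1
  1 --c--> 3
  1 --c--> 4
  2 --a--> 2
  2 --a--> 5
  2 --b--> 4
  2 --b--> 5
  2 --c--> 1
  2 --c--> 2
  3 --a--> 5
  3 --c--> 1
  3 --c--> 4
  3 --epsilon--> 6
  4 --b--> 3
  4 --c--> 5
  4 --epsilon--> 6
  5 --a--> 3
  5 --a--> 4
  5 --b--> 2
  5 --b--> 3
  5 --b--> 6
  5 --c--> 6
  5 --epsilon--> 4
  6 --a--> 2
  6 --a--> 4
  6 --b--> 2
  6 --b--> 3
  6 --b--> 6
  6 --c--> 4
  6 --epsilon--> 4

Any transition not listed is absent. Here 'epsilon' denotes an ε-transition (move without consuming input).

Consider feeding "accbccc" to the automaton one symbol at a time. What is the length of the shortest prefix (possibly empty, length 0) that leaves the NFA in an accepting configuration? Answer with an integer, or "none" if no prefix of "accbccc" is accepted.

Start in {1}.
Read 'a': 1→{4}; union {4}; ε-closure = {4, 6}.
None of the earlier sets intersect F, but {4, 6} does.

1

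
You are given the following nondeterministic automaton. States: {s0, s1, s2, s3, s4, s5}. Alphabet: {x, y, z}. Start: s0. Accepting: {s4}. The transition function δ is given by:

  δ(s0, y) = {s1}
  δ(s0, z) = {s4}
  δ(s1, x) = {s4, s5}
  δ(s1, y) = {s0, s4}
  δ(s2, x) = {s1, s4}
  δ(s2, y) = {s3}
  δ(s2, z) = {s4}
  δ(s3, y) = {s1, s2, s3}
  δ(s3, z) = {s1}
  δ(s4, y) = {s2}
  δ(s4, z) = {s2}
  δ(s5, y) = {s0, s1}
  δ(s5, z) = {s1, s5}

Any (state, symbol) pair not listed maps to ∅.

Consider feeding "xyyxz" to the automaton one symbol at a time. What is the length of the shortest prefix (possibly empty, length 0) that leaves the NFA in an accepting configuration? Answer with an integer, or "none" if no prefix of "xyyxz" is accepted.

none

Start in {s0}.
Read 'x': s0→∅; now ∅.
The set is empty and remains empty for the remaining 4 symbols.
No reachable set along the way intersects F.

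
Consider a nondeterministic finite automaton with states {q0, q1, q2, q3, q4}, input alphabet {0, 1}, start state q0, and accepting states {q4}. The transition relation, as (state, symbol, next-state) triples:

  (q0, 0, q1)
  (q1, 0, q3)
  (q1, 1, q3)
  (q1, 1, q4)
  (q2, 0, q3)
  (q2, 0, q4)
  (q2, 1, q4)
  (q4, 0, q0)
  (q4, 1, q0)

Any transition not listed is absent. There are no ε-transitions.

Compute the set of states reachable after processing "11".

Start in {q0}.
Read '1': {q0} → ∅.
The set is empty and remains empty for the remaining 1 symbol.

∅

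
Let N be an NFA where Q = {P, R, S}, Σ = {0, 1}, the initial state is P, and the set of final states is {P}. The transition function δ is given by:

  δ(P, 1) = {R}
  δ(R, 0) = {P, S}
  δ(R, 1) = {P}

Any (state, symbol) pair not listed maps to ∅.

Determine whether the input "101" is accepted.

No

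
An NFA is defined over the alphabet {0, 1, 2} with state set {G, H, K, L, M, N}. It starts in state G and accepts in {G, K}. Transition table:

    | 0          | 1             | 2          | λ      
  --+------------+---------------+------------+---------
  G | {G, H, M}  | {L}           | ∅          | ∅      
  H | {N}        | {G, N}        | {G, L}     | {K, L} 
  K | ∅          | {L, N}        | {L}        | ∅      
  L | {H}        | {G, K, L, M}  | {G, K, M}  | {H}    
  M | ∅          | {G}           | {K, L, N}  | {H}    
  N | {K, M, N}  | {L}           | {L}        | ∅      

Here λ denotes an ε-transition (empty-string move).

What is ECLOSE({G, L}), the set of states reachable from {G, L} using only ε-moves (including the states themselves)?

Begin with {G, L}.
ε-move L → H; add H.
ε-move H → K; add K.

{G, H, K, L}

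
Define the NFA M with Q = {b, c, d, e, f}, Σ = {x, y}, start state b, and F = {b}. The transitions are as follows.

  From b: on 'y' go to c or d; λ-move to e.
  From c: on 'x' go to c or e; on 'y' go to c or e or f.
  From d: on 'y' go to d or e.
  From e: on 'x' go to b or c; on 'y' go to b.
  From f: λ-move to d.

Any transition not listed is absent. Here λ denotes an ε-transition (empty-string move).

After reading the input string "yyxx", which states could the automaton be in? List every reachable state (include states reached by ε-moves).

{b, c, e}

Start: ε-closure({b}) = {b, e}.
Read 'y': b→{c, d}, e→{b}; union {b, c, d}; ε-closure = {b, c, d, e}.
Read 'y': b→{c, d}, c→{c, e, f}, d→{d, e}, e→{b}; now {b, c, d, e, f}.
Read 'x': b→∅, c→{c, e}, d→∅, e→{b, c}, f→∅; now {b, c, e}.
Read 'x': b→∅, c→{c, e}, e→{b, c}; now {b, c, e}.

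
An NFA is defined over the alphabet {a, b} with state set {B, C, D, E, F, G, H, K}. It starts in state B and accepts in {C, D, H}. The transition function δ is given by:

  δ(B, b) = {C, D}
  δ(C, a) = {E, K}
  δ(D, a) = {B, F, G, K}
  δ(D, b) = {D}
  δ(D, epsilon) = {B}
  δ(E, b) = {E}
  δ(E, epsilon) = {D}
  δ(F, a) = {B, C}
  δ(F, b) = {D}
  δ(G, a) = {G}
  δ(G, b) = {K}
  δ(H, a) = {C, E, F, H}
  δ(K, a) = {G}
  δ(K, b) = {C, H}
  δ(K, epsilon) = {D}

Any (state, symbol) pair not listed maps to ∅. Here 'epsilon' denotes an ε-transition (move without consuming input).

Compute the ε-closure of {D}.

Begin with {D}.
ε-move D → B; add B.

{B, D}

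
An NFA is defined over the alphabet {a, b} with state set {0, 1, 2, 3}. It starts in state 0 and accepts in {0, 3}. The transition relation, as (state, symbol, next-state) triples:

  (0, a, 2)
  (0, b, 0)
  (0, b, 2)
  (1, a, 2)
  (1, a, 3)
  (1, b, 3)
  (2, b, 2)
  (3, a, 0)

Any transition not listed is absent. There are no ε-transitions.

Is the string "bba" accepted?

No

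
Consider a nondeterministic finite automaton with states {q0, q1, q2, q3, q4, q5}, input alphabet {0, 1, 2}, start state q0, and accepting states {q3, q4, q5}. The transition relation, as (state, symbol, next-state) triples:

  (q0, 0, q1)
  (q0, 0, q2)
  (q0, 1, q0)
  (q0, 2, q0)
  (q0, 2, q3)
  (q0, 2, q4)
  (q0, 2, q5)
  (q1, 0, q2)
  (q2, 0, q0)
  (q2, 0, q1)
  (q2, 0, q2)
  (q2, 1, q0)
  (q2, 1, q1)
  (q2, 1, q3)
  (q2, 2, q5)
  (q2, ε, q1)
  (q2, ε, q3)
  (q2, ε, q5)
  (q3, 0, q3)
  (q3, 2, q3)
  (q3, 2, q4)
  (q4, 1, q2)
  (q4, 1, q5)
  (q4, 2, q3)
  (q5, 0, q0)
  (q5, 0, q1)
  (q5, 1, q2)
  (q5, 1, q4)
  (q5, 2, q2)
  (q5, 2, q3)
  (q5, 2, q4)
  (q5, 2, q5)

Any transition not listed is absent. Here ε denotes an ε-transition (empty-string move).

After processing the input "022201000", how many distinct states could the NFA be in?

5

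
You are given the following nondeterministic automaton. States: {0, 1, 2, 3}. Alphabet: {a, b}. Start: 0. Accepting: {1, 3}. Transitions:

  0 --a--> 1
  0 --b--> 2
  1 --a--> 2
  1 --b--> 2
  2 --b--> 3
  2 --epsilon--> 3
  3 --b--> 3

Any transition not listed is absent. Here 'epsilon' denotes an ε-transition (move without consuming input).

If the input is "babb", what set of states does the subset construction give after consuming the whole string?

Start in {0}.
Read 'b': 0→{2}; union {2}; ε-closure = {2, 3}.
Read 'a': 2→∅, 3→∅; now ∅.
The set is empty and remains empty for the remaining 2 symbols.

∅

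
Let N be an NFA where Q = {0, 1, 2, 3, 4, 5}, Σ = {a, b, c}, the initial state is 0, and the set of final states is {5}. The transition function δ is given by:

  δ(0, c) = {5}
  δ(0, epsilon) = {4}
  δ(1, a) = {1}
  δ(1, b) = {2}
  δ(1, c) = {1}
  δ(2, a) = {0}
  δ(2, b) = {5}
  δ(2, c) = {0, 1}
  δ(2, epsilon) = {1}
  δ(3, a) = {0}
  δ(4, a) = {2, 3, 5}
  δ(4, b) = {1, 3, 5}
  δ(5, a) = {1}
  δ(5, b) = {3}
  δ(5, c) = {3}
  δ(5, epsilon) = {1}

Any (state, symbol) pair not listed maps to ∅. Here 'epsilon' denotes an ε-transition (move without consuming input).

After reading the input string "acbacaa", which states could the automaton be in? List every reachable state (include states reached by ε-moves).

{1}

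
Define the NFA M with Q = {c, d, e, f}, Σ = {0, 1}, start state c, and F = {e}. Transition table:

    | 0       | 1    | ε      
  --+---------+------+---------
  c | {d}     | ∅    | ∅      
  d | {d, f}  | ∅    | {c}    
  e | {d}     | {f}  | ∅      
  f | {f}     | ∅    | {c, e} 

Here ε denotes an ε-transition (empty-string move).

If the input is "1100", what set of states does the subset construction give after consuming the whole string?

∅

Start in {c}.
Read '1': {c} → ∅.
The set is empty and remains empty for the remaining 3 symbols.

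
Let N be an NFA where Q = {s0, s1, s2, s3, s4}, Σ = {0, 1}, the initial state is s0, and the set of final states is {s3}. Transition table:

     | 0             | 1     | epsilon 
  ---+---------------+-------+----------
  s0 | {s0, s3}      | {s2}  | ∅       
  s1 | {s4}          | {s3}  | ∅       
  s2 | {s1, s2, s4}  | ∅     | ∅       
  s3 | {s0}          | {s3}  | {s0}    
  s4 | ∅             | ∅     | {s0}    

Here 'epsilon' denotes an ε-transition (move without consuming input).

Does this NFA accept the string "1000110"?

Start in {s0}.
Read '1': s0→{s2}; now {s2}.
Read '0': s2→{s1, s2, s4}; union {s1, s2, s4}; ε-closure = {s0, s1, s2, s4}.
Read '0': s0→{s0, s3}, s1→{s4}, s2→{s1, s2, s4}, s4→∅; now {s0, s1, s2, s3, s4}.
Read '0': s0→{s0, s3}, s1→{s4}, s2→{s1, s2, s4}, s3→{s0}, s4→∅; now {s0, s1, s2, s3, s4}.
Read '1': s0→{s2}, s1→{s3}, s2→∅, s3→{s3}, s4→∅; union {s2, s3}; ε-closure = {s0, s2, s3}.
Read '1': s0→{s2}, s2→∅, s3→{s3}; union {s2, s3}; ε-closure = {s0, s2, s3}.
Read '0': s0→{s0, s3}, s2→{s1, s2, s4}, s3→{s0}; now {s0, s1, s2, s3, s4}.
The final set {s0, s1, s2, s3, s4} contains the accepting state s3.

Yes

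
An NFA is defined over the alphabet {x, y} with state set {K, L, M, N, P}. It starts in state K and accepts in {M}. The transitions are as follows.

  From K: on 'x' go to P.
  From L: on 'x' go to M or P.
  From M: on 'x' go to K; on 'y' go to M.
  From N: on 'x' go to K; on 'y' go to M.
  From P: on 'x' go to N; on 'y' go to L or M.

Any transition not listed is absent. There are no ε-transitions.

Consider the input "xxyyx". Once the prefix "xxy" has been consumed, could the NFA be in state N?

Start in {K}.
Read 'x': K→{P}; now {P}.
Read 'x': P→{N}; now {N}.
Read 'y': N→{M}; now {M}.
State N is not in {M}.

No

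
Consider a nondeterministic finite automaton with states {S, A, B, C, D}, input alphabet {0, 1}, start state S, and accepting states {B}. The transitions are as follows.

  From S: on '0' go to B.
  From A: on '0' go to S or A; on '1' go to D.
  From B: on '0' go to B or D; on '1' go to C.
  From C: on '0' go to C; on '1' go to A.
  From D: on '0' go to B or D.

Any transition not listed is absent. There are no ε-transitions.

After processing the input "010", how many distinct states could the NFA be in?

1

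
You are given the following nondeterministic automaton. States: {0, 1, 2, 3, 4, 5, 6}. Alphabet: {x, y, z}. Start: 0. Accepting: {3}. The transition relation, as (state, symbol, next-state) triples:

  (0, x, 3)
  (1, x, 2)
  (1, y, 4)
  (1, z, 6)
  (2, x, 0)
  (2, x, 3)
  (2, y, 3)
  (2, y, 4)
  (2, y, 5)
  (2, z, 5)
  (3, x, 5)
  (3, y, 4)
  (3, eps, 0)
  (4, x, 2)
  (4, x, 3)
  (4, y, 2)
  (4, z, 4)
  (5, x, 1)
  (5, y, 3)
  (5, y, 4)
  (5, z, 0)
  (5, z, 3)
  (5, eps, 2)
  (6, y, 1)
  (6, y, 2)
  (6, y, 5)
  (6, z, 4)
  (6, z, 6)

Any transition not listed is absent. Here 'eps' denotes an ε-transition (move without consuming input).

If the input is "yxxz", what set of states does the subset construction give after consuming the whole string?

Start in {0}.
Read 'y': 0→∅; now ∅.
The set is empty and remains empty for the remaining 3 symbols.

∅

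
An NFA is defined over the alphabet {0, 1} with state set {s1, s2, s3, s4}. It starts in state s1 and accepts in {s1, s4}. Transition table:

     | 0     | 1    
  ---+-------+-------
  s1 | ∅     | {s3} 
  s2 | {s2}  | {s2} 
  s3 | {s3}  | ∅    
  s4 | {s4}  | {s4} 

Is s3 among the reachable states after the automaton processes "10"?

Yes

Start in {s1}.
Read '1': s1→{s3}; now {s3}.
Read '0': s3→{s3}; now {s3}.
State s3 is in {s3}.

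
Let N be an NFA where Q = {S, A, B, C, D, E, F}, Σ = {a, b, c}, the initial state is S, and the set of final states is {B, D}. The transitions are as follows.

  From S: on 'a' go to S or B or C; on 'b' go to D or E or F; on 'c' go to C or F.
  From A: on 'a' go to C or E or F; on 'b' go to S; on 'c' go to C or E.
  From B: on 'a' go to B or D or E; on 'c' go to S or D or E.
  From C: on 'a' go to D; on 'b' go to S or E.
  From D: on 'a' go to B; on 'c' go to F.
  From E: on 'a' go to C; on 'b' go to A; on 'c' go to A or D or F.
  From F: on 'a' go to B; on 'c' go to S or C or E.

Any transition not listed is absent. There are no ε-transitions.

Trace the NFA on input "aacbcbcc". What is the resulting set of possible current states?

{S, A, C, D, E, F}

Start in {S}.
Read 'a': S→{S, B, C}; now {S, B, C}.
Read 'a': S→{S, B, C}, B→{B, D, E}, C→{D}; now {S, B, C, D, E}.
Read 'c': S→{C, F}, B→{S, D, E}, C→∅, D→{F}, E→{A, D, F}; now {S, A, C, D, E, F}.
Read 'b': S→{D, E, F}, A→{S}, C→{S, E}, D→∅, E→{A}, F→∅; now {S, A, D, E, F}.
Read 'c': S→{C, F}, A→{C, E}, D→{F}, E→{A, D, F}, F→{S, C, E}; now {S, A, C, D, E, F}.
Read 'b': S→{D, E, F}, A→{S}, C→{S, E}, D→∅, E→{A}, F→∅; now {S, A, D, E, F}.
Read 'c': S→{C, F}, A→{C, E}, D→{F}, E→{A, D, F}, F→{S, C, E}; now {S, A, C, D, E, F}.
Read 'c': S→{C, F}, A→{C, E}, C→∅, D→{F}, E→{A, D, F}, F→{S, C, E}; now {S, A, C, D, E, F}.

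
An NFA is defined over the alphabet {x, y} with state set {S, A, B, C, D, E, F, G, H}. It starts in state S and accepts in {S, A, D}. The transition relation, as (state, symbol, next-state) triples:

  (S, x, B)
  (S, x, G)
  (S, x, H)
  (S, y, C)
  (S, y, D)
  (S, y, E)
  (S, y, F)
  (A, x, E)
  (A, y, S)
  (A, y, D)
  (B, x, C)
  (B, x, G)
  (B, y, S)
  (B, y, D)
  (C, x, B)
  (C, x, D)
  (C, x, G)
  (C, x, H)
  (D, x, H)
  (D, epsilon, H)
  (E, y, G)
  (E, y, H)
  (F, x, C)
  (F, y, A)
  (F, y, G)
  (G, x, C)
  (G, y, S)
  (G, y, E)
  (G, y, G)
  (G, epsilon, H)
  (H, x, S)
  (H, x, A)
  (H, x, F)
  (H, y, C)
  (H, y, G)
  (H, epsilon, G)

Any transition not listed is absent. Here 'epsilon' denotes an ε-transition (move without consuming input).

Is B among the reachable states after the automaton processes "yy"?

Start in {S}.
Read 'y': {S} → {C, D, E, F, G, H}.
Read 'y': {C, D, E, F, G, H} → {S, A, C, E, G, H}.
State B is not in {S, A, C, E, G, H}.

No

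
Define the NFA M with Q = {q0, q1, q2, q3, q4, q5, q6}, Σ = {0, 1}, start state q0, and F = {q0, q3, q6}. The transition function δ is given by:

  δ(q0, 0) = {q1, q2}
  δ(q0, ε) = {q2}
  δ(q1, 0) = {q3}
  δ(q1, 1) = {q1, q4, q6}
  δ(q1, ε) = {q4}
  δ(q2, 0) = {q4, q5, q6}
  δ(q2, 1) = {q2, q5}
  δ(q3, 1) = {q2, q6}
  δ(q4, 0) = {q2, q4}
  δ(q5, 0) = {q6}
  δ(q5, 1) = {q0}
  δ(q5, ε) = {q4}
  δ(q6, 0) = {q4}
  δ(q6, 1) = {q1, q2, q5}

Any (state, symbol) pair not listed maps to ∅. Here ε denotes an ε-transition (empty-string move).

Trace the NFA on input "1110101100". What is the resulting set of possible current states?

{q2, q3, q4, q5, q6}

Start: ε-closure({q0}) = {q0, q2}.
Read '1': {q0, q2} → {q2, q4, q5}.
Read '1': {q2, q4, q5} → {q0, q2, q4, q5}.
Read '1': {q0, q2, q4, q5} → {q0, q2, q4, q5}.
Read '0': {q0, q2, q4, q5} → {q1, q2, q4, q5, q6}.
Read '1': {q1, q2, q4, q5, q6} → {q0, q1, q2, q4, q5, q6}.
Read '0': {q0, q1, q2, q4, q5, q6} → {q1, q2, q3, q4, q5, q6}.
Read '1': {q1, q2, q3, q4, q5, q6} → {q0, q1, q2, q4, q5, q6}.
Read '1': {q0, q1, q2, q4, q5, q6} → {q0, q1, q2, q4, q5, q6}.
Read '0': {q0, q1, q2, q4, q5, q6} → {q1, q2, q3, q4, q5, q6}.
Read '0': {q1, q2, q3, q4, q5, q6} → {q2, q3, q4, q5, q6}.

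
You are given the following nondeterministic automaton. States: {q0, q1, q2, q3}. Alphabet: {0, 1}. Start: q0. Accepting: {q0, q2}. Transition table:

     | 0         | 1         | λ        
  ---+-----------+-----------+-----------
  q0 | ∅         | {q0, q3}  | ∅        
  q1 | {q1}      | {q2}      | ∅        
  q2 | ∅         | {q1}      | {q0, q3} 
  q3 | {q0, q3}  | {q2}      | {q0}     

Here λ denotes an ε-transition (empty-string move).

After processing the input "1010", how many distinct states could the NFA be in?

Start in {q0}.
Read '1': q0→{q0, q3}; now {q0, q3}.
Read '0': q0→∅, q3→{q0, q3}; now {q0, q3}.
Read '1': q0→{q0, q3}, q3→{q2}; now {q0, q2, q3}.
Read '0': q0→∅, q2→∅, q3→{q0, q3}; now {q0, q3}.
That set has 2 states.

2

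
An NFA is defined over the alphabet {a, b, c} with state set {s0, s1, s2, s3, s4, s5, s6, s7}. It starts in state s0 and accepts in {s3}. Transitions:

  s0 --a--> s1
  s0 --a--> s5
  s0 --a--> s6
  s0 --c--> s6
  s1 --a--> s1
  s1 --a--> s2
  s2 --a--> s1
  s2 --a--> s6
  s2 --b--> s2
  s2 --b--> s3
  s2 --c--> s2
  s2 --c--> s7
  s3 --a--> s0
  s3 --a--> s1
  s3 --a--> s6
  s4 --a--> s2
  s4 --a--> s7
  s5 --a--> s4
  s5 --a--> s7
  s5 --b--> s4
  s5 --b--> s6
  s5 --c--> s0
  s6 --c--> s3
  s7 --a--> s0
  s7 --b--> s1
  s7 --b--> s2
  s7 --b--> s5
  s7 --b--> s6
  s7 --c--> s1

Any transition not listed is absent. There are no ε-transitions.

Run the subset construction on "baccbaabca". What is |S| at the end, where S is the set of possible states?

Start in {s0}.
Read 'b': {s0} → ∅.
The set is empty and remains empty for the remaining 9 symbols.
That set has 0 states.

0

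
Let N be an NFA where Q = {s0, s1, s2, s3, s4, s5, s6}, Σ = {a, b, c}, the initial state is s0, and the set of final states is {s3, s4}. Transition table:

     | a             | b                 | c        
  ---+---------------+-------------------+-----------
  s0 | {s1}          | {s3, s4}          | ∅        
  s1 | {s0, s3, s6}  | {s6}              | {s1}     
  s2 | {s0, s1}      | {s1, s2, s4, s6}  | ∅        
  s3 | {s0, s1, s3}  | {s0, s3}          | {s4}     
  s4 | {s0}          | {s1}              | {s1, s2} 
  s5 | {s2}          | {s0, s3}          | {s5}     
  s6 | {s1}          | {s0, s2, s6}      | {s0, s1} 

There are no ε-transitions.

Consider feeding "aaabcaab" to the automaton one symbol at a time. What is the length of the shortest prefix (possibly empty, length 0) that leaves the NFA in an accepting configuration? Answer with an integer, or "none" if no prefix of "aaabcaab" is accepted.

2

Start in {s0}.
Read 'a': s0→{s1}; now {s1}.
Read 'a': s1→{s0, s3, s6}; now {s0, s3, s6}.
None of the earlier sets intersect F, but {s0, s3, s6} does.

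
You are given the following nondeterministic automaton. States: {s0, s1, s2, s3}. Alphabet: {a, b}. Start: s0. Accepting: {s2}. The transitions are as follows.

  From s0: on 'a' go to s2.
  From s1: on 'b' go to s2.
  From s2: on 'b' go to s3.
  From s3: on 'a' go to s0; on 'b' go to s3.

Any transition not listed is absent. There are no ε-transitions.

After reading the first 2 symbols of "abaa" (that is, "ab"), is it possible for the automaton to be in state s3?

Yes

Start in {s0}.
Read 'a': {s0} → {s2}.
Read 'b': {s2} → {s3}.
State s3 is in {s3}.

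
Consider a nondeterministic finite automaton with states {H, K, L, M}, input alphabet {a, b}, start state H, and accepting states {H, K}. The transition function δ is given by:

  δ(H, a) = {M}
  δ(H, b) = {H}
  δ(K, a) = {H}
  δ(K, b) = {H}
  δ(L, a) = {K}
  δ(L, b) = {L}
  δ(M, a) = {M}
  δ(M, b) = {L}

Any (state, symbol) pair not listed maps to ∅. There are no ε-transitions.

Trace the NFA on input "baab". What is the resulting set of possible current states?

{L}

Start in {H}.
Read 'b': {H} → {H}.
Read 'a': {H} → {M}.
Read 'a': {M} → {M}.
Read 'b': {M} → {L}.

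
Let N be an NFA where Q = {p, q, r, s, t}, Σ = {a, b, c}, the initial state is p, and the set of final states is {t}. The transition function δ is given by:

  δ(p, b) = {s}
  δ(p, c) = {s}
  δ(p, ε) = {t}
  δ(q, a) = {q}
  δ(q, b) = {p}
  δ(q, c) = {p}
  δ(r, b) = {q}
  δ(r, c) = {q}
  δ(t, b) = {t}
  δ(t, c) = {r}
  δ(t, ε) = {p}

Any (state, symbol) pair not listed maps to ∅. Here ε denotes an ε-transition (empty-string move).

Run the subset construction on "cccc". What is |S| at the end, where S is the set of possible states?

Start: ε-closure({p}) = {p, t}.
Read 'c': {p, t} → {r, s}.
Read 'c': {r, s} → {q}.
Read 'c': {q} → {p, t}.
Read 'c': {p, t} → {r, s}.
That set has 2 states.

2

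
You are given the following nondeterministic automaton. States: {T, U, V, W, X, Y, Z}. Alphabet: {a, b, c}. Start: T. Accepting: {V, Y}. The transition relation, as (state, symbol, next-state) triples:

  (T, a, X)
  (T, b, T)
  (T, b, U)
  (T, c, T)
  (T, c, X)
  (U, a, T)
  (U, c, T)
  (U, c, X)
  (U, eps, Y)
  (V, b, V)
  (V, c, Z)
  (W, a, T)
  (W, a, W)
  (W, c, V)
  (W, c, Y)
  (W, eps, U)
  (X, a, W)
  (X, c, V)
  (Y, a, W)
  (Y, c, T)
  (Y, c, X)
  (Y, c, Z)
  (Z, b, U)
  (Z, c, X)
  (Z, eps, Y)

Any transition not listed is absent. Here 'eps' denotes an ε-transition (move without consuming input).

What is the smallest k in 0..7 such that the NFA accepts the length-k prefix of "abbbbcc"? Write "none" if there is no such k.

none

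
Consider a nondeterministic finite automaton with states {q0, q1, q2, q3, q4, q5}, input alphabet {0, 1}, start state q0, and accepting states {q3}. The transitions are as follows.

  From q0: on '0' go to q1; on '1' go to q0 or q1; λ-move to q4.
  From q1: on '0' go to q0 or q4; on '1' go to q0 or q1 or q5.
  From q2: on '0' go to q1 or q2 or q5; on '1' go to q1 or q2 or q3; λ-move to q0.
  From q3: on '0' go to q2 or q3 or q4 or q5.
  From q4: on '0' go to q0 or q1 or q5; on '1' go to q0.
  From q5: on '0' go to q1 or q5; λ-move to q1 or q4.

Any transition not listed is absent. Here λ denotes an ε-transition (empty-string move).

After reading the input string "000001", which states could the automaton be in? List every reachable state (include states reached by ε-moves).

Start: ε-closure({q0}) = {q0, q4}.
Read '0': q0→{q1}, q4→{q0, q1, q5}; union {q0, q1, q5}; ε-closure = {q0, q1, q4, q5}.
Read '0': q0→{q1}, q1→{q0, q4}, q4→{q0, q1, q5}, q5→{q1, q5}; now {q0, q1, q4, q5}.
Read '0': q0→{q1}, q1→{q0, q4}, q4→{q0, q1, q5}, q5→{q1, q5}; now {q0, q1, q4, q5}.
Read '0': q0→{q1}, q1→{q0, q4}, q4→{q0, q1, q5}, q5→{q1, q5}; now {q0, q1, q4, q5}.
Read '0': q0→{q1}, q1→{q0, q4}, q4→{q0, q1, q5}, q5→{q1, q5}; now {q0, q1, q4, q5}.
Read '1': q0→{q0, q1}, q1→{q0, q1, q5}, q4→{q0}, q5→∅; union {q0, q1, q5}; ε-closure = {q0, q1, q4, q5}.

{q0, q1, q4, q5}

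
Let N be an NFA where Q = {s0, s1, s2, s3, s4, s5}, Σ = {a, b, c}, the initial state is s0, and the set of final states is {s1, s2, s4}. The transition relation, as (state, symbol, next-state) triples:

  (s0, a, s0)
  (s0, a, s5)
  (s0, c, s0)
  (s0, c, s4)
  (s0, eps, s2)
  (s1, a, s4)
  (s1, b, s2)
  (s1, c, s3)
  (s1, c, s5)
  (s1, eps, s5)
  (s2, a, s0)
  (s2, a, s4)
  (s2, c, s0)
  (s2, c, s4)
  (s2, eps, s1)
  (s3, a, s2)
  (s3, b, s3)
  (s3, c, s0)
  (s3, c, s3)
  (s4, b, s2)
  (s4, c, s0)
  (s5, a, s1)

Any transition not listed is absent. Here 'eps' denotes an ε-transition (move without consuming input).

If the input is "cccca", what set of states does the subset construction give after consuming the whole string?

Start: ε-closure({s0}) = {s0, s1, s2, s5}.
Read 'c': {s0, s1, s2, s5} → {s0, s1, s2, s3, s4, s5}.
Read 'c': {s0, s1, s2, s3, s4, s5} → {s0, s1, s2, s3, s4, s5}.
Read 'c': {s0, s1, s2, s3, s4, s5} → {s0, s1, s2, s3, s4, s5}.
Read 'c': {s0, s1, s2, s3, s4, s5} → {s0, s1, s2, s3, s4, s5}.
Read 'a': {s0, s1, s2, s3, s4, s5} → {s0, s1, s2, s4, s5}.

{s0, s1, s2, s4, s5}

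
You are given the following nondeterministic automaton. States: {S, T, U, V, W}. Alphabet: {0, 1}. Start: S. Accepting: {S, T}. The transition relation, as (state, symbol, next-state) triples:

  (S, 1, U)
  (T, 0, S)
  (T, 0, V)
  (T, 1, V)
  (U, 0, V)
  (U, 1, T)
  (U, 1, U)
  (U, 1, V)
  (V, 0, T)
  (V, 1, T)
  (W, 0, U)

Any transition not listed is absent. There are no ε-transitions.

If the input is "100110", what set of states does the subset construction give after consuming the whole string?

Start in {S}.
Read '1': {S} → {U}.
Read '0': {U} → {V}.
Read '0': {V} → {T}.
Read '1': {T} → {V}.
Read '1': {V} → {T}.
Read '0': {T} → {S, V}.

{S, V}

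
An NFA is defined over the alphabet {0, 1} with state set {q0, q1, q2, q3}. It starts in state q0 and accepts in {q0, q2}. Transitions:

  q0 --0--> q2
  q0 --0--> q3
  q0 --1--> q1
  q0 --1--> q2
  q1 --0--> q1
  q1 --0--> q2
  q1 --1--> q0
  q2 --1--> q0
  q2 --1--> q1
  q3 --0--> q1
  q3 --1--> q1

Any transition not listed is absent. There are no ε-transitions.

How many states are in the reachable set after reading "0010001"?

2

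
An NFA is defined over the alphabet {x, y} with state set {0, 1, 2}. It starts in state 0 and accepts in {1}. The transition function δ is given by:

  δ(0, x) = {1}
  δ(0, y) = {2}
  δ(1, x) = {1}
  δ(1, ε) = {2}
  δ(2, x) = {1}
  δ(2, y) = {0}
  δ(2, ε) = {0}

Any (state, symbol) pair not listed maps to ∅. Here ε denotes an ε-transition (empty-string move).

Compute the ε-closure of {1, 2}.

{0, 1, 2}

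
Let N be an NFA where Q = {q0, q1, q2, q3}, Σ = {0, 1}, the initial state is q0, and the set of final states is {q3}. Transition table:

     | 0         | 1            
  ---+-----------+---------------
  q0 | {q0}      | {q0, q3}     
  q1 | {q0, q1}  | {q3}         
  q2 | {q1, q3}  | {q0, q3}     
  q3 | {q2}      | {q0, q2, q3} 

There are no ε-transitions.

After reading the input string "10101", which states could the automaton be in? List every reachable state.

{q0, q3}

Start in {q0}.
Read '1': {q0} → {q0, q3}.
Read '0': {q0, q3} → {q0, q2}.
Read '1': {q0, q2} → {q0, q3}.
Read '0': {q0, q3} → {q0, q2}.
Read '1': {q0, q2} → {q0, q3}.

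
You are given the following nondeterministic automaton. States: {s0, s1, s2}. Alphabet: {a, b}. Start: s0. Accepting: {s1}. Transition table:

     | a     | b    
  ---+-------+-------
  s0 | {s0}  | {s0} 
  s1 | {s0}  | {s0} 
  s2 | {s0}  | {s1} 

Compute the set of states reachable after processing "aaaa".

Start in {s0}.
Read 'a': {s0} → {s0}.
Read 'a': {s0} → {s0}.
Read 'a': {s0} → {s0}.
Read 'a': {s0} → {s0}.

{s0}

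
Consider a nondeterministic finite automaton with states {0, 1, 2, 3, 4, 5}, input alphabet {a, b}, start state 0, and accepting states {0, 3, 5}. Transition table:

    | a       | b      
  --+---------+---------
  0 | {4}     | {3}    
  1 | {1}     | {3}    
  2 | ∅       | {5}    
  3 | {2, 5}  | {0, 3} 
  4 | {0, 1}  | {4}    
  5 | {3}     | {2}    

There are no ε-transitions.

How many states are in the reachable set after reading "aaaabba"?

Start in {0}.
Read 'a': 0→{4}; now {4}.
Read 'a': 4→{0, 1}; now {0, 1}.
Read 'a': 0→{4}, 1→{1}; now {1, 4}.
Read 'a': 1→{1}, 4→{0, 1}; now {0, 1}.
Read 'b': 0→{3}, 1→{3}; now {3}.
Read 'b': 3→{0, 3}; now {0, 3}.
Read 'a': 0→{4}, 3→{2, 5}; now {2, 4, 5}.
That set has 3 states.

3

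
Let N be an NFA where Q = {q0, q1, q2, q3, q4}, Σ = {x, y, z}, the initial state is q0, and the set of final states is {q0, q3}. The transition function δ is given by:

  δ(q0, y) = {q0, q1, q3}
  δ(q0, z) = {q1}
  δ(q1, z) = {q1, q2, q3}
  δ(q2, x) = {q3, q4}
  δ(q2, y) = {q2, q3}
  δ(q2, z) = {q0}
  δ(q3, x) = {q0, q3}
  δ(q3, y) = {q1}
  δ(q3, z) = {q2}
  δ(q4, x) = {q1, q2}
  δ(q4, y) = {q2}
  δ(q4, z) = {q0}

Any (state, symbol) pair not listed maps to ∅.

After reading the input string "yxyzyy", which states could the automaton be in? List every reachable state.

{q1, q2, q3}

Start in {q0}.
Read 'y': q0→{q0, q1, q3}; now {q0, q1, q3}.
Read 'x': q0→∅, q1→∅, q3→{q0, q3}; now {q0, q3}.
Read 'y': q0→{q0, q1, q3}, q3→{q1}; now {q0, q1, q3}.
Read 'z': q0→{q1}, q1→{q1, q2, q3}, q3→{q2}; now {q1, q2, q3}.
Read 'y': q1→∅, q2→{q2, q3}, q3→{q1}; now {q1, q2, q3}.
Read 'y': q1→∅, q2→{q2, q3}, q3→{q1}; now {q1, q2, q3}.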